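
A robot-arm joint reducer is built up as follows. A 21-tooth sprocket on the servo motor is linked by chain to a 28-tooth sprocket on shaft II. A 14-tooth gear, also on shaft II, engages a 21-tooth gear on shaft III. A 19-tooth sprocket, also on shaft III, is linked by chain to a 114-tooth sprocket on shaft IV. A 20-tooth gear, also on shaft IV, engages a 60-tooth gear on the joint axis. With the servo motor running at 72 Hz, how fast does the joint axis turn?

Chain: ratio = 28/21 = 1.3333, so shaft II turns at 72 / 1.3333 = 54 Hz.
Gear mesh: ratio = 21/14 = 1.5, so shaft III turns at 54 / 1.5 = 36 Hz.
Chain: ratio = 114/19 = 6, so shaft IV turns at 36 / 6 = 6 Hz.
Gear mesh: ratio = 60/20 = 3, so the joint axis turns at 6 / 3 = 2 Hz.

2 Hz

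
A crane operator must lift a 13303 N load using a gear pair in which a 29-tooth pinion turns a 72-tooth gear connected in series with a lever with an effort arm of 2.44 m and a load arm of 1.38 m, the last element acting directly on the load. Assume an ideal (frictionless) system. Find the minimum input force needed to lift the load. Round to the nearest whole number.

Gear pair MA = 72/29 = 2.4828.
Lever MA = effort arm / load arm = 2.44/1.38 = 1.7681.
Combined ideal MA = 2.4828 × 1.7681 = 4.3898.
Effort = load / MA = 13303 / 4.3898 = 3030.4 N.

3030 N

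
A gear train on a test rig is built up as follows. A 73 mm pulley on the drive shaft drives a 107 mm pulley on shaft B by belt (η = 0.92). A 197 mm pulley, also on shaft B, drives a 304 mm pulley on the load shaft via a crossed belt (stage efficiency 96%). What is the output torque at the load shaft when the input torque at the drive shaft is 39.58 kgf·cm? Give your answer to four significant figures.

79.07 kgf·cm

After the belt (107/73): 39.58 × 1.4658 × 0.92 = 53.373 kgf·cm
After the belt (304/197): 53.373 × 1.5431 × 0.96 = 79.068 kgf·cm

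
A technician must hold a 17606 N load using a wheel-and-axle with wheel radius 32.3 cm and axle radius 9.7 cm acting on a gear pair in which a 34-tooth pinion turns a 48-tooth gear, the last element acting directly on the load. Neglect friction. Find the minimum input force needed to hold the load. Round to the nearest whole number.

3745 N

Wheel-and-axle MA = R/r = 32.3/9.7 = 3.3299.
Gear pair MA = 48/34 = 1.4118.
Combined ideal MA = 3.3299 × 1.4118 = 4.701.
Effort = load / MA = 17606 / 4.701 = 3745.1 N.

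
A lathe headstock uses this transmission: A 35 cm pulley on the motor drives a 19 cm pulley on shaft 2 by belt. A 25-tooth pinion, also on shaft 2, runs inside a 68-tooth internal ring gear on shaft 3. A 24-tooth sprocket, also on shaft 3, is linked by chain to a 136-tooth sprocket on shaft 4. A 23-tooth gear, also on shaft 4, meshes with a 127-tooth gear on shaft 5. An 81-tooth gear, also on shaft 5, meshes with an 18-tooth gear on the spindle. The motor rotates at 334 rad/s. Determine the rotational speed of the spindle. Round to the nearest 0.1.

belt 19/35 = 0.54286 → 334/0.54286 = 615.26 rad/s
internal gear 68/25 = 2.72 → 615.26/2.72 = 226.2 rad/s
chain 136/24 = 5.6667 → 226.2/5.6667 = 39.918 rad/s
gear mesh 127/23 = 5.5217 → 39.918/5.5217 = 7.2292 rad/s
gear mesh 18/81 = 0.22222 → 7.2292/0.22222 = 32.531 rad/s

32.5 rad/s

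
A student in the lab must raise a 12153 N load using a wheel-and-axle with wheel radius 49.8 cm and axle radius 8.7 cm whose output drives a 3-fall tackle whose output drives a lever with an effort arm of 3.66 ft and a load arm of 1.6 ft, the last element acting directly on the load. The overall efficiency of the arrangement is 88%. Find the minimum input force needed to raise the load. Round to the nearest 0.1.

Wheel-and-axle MA = R/r = 49.8/8.7 = 5.7241.
Block-and-tackle MA = number of supporting rope parts = 3.
Lever MA = effort arm / load arm = 3.66/1.6 = 2.2875.
Combined ideal MA = 5.7241 × 3 × 2.2875 = 39.282.
Actual MA = 39.282 × 0.88 = 34.568.
Effort = load / actual MA = 12153 / 34.568 = 351.57 N.

351.6 N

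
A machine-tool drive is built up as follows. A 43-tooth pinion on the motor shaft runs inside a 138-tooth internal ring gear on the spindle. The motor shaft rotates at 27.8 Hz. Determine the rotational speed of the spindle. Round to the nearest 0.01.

Internal gear: ratio = 138/43 = 3.2093, so the spindle turns at 27.8 / 3.2093 = 8.6623 Hz.

8.66 Hz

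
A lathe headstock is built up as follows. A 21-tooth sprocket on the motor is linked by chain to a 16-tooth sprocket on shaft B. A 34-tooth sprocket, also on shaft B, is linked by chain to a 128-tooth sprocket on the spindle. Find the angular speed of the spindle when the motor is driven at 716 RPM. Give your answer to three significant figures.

Chain: ratio = 16/21 = 0.7619, so shaft B turns at 716 / 0.7619 = 939.75 RPM.
Chain: ratio = 128/34 = 3.7647, so the spindle turns at 939.75 / 3.7647 = 249.62 RPM.

250 RPM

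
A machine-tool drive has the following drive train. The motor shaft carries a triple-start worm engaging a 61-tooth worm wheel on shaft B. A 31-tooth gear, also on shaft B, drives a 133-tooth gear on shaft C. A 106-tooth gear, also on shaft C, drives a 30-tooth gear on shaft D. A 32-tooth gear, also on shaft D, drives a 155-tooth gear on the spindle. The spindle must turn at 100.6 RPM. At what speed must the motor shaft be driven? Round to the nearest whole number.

Overall ratio R = 20.333 × 4.2903 × 0.28302 × 4.8438 = 119.59.
Required input speed = output speed × R = 100.6 × 119.59 = 12031 RPM.

12031 RPM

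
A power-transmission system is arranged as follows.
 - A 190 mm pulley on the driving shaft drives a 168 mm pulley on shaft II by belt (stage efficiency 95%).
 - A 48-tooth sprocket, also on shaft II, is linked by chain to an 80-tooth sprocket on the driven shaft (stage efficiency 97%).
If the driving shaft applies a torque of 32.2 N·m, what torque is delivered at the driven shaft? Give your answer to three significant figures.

43.7 N·m

After the belt (168/190): 32.2 × 0.88421 × 0.95 = 27.048 N·m
After the chain (80/48): 27.048 × 1.6667 × 0.97 = 43.728 N·m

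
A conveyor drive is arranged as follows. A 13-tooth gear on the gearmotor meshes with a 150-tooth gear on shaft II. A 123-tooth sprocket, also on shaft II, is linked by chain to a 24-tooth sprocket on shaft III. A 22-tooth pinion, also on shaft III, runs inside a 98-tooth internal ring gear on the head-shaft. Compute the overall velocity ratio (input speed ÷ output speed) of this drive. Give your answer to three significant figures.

10.0

Each stage contributes driven/driver: gear mesh 150/13 = 11.538, chain 24/123 = 0.19512, internal gear 98/22 = 4.4545.
Overall: 11.538 × 0.19512 × 4.4545 = 10.029.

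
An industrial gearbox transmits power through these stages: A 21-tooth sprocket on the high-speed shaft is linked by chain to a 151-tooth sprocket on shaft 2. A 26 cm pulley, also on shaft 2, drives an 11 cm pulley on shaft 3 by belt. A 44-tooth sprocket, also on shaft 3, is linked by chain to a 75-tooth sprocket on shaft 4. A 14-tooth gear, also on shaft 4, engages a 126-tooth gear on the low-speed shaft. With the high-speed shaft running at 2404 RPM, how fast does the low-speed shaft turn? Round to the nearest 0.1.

51.5 RPM

chain 151/21 = 7.1905 → 2404/7.1905 = 334.33 RPM
belt 11/26 = 0.42308 → 334.33/0.42308 = 790.24 RPM
chain 75/44 = 1.7045 → 790.24/1.7045 = 463.61 RPM
gear mesh 126/14 = 9 → 463.61/9 = 51.512 RPM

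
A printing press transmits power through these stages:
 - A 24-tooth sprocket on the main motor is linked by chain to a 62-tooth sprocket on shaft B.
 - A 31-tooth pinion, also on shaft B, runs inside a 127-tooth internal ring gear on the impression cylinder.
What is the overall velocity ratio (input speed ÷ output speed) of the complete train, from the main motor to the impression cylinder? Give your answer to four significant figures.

Each stage contributes driven/driver: chain 62/24 = 2.5833, internal gear 127/31 = 4.0968.
Overall: 2.5833 × 4.0968 = 10.583.

10.58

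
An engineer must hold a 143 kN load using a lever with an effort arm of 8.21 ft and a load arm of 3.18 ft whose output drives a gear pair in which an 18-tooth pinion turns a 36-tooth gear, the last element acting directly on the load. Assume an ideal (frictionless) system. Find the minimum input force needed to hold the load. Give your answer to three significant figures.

Lever MA = effort arm / load arm = 8.21/3.18 = 2.5818.
Gear pair MA = 36/18 = 2.
Combined ideal MA = 2.5818 × 2 = 5.1635.
Effort = load / MA = 143 / 5.1635 = 27.694 kN.

27.7 kN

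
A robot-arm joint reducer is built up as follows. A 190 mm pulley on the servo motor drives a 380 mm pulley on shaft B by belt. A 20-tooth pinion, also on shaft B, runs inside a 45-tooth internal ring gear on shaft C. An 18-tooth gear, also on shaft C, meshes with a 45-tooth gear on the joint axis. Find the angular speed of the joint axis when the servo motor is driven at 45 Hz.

Belt: ratio = 380/190 = 2, so shaft B turns at 45 / 2 = 22.5 Hz.
Internal gear: ratio = 45/20 = 2.25, so shaft C turns at 22.5 / 2.25 = 10 Hz.
Gear mesh: ratio = 45/18 = 2.5, so the joint axis turns at 10 / 2.5 = 4 Hz.

4 Hz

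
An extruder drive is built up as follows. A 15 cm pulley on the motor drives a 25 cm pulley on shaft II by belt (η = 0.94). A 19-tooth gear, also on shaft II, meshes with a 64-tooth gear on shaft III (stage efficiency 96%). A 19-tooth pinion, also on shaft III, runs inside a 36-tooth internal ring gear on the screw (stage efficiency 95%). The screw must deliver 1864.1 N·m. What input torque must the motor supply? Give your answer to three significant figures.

Overall ratio R = 1.6667 × 3.3684 × 1.8947 = 10.637; overall efficiency η = 0.94 × 0.96 × 0.95 = 0.8573.
Input torque = output torque / (R × η) = 1864.1 / (10.637 × 0.8573) = 204.42 N·m.

204 N·m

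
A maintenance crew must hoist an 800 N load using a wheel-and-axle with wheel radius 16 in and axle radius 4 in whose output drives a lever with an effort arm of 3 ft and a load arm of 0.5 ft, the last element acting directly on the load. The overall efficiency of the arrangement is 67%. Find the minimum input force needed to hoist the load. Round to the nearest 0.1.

Wheel-and-axle MA = R/r = 16/4 = 4.
Lever MA = effort arm / load arm = 3/0.5 = 6.
Combined ideal MA = 4 × 6 = 24.
Actual MA = 24 × 0.67 = 16.08.
Effort = load / actual MA = 800 / 16.08 = 49.751 N.

49.8 N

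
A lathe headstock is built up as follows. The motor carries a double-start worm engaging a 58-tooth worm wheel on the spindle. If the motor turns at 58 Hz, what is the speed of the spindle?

2 Hz

worm 58/2 = 29 → 58/29 = 2 Hz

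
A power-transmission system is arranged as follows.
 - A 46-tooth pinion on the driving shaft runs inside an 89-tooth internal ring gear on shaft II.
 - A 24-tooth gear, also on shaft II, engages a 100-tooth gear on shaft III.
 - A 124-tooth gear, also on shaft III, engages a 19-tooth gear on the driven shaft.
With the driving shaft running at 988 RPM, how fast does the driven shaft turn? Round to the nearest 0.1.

the driving shaft → shaft II (internal gear, 89/46): 988 ÷ 1.9348 = 510.65 RPM
shaft II → shaft III (gear mesh, 100/24): 510.65 ÷ 4.1667 = 122.56 RPM
shaft III → the driven shaft (gear mesh, 19/124): 122.56 ÷ 0.15323 = 799.84 RPM

799.8 RPM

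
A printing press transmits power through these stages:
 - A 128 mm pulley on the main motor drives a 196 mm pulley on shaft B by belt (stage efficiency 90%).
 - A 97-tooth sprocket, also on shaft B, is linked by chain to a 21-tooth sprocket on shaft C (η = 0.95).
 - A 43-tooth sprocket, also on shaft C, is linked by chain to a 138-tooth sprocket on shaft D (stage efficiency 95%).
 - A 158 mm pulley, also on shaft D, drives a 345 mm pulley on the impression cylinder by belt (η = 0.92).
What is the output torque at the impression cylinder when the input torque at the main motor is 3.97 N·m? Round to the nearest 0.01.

6.89 N·m

Belt: ratio = 196/128 = 1.5312; torque at shaft B = 3.97 × 1.5312 × 0.90 = 5.4712 N·m.
Chain: ratio = 21/97 = 0.21649; torque at shaft C = 5.4712 × 0.21649 × 0.95 = 1.1253 N·m.
Chain: ratio = 138/43 = 3.2093; torque at shaft D = 1.1253 × 3.2093 × 0.95 = 3.4307 N·m.
Belt: ratio = 345/158 = 2.1835; torque at the impression cylinder = 3.4307 × 2.1835 × 0.92 = 6.8918 N·m.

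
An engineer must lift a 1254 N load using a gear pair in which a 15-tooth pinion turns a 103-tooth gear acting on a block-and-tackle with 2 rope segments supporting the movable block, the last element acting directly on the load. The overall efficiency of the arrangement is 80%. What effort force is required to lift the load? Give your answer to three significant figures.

Gear pair MA = 103/15 = 6.8667.
Block-and-tackle MA = number of supporting rope parts = 2.
Combined ideal MA = 6.8667 × 2 = 13.733.
Actual MA = 13.733 × 0.80 = 10.987.
Effort = load / actual MA = 1254 / 10.987 = 114.14 N.

114 N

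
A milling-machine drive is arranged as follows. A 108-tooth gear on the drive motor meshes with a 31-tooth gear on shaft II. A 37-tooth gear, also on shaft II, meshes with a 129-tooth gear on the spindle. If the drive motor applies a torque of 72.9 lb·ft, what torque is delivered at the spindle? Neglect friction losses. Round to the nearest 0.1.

73.0 lb·ft

gear mesh 31/108 = 0.28704 → τ = 72.9·0.28704 = 20.925 lb·ft
gear mesh 129/37 = 3.4865 → τ = 20.925·3.4865 = 72.955 lb·ft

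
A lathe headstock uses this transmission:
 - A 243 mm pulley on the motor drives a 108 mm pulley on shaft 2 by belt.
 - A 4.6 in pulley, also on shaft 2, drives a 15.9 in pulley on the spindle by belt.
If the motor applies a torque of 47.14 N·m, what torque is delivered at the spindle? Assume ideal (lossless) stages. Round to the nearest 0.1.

72.4 N·m

Belt: ratio = 108/243 = 0.44444; torque at shaft 2 = 47.14 × 0.44444 = 20.951 N·m.
Belt: ratio = 15.9/4.6 = 3.4565; torque at the spindle = 20.951 × 3.4565 = 72.418 N·m.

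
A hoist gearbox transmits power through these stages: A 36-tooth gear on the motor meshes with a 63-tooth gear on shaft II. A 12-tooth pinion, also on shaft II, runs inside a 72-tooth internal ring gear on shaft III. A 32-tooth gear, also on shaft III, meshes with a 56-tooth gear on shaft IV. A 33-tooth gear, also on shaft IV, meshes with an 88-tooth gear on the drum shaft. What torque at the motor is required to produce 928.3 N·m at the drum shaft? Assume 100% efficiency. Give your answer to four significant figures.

Overall ratio R = 1.75 × 6 × 1.75 × 2.6667 = 49.
Input torque = output torque / R = 928.3 / 49 = 18.945 N·m.

18.94 N·m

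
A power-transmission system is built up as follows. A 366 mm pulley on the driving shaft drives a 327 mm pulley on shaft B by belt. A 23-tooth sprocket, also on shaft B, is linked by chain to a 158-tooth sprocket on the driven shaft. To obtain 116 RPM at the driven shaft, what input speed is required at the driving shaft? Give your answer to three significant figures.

712 RPM

Overall ratio R = 0.89344 × 6.8696 = 6.1376.
Required input speed = output speed × R = 116 × 6.1376 = 711.96 RPM.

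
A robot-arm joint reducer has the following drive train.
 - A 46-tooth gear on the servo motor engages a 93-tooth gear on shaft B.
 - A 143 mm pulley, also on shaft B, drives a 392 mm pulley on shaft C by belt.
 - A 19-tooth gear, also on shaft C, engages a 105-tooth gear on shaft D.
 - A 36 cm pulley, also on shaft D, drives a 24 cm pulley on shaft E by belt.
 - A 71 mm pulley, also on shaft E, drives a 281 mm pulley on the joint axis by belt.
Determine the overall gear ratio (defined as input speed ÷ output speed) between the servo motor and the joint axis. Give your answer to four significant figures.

Each stage contributes driven/driver: gear mesh 93/46 = 2.0217, belt 392/143 = 2.7413, gear mesh 105/19 = 5.5263, belt 24/36 = 0.66667, belt 281/71 = 3.9577.
Overall: 2.0217 × 2.7413 × 5.5263 × 0.66667 × 3.9577 = 80.81.

80.81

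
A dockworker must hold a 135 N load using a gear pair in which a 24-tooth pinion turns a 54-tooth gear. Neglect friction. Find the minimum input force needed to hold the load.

Gear pair MA = 54/24 = 2.25.
Effort = load / MA = 135 / 2.25 = 60 N.

60 N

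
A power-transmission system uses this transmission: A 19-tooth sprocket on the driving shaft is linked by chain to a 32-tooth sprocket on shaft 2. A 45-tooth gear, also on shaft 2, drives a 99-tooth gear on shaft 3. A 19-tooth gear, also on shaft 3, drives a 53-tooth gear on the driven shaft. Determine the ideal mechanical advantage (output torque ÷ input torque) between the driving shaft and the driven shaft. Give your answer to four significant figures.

Each stage contributes driven/driver: chain 32/19 = 1.6842, gear mesh 99/45 = 2.2, gear mesh 53/19 = 2.7895.
Overall: 1.6842 × 2.2 × 2.7895 = 10.336.

10.34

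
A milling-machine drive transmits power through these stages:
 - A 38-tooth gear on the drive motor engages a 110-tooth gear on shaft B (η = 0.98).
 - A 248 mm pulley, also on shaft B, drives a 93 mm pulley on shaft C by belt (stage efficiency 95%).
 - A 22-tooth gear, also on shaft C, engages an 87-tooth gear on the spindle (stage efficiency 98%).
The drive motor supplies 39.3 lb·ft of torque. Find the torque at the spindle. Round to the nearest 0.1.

Gear mesh: ratio = 110/38 = 2.8947; torque at shaft B = 39.3 × 2.8947 × 0.98 = 111.49 lb·ft.
Belt: ratio = 93/248 = 0.375; torque at shaft C = 111.49 × 0.375 × 0.95 = 39.718 lb·ft.
Gear mesh: ratio = 87/22 = 3.9545; torque at the spindle = 39.718 × 3.9545 × 0.98 = 153.92 lb·ft.

153.9 lb·ft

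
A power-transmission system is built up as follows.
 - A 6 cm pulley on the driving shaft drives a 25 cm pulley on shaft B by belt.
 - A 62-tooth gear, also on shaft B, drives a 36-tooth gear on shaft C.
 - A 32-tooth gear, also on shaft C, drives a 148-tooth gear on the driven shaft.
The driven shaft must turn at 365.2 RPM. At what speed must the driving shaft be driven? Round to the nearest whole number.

4086 RPM

Overall ratio R = 4.1667 × 0.58065 × 4.625 = 11.19.
Required input speed = output speed × R = 365.2 × 11.19 = 4086.4 RPM.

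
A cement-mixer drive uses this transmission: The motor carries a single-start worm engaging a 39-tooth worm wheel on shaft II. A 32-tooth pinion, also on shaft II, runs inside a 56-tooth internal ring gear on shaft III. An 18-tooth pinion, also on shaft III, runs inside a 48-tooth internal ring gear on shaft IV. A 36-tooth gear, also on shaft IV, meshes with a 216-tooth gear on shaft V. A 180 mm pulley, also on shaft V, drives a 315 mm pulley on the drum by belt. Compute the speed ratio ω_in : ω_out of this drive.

1911

Each stage contributes driven/driver: worm 39/1 = 39, internal gear 56/32 = 1.75, internal gear 48/18 = 2.6667, gear mesh 216/36 = 6, belt 315/180 = 1.75.
Overall: 39 × 1.75 × 2.6667 × 6 × 1.75 = 1911.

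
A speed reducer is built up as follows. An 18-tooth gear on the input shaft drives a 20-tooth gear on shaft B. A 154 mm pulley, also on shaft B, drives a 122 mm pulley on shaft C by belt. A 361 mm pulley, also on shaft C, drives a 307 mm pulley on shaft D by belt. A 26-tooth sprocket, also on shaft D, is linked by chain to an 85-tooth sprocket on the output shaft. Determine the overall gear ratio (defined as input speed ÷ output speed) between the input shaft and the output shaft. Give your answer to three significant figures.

Each stage contributes driven/driver: gear mesh 20/18 = 1.1111, belt 122/154 = 0.79221, belt 307/361 = 0.85042, chain 85/26 = 3.2692.
Overall: 1.1111 × 0.79221 × 0.85042 × 3.2692 = 2.4472.

2.45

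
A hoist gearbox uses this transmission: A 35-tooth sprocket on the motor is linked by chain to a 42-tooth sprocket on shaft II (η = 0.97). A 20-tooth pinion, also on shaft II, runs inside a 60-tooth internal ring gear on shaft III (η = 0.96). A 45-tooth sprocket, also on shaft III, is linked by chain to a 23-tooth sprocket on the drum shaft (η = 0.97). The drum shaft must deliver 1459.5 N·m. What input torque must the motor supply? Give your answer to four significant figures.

Overall ratio R = 1.2 × 3 × 0.51111 = 1.84; overall efficiency η = 0.97 × 0.96 × 0.97 = 0.9033.
Input torque = output torque / (R × η) = 1459.5 / (1.84 × 0.9033) = 878.16 N·m.

878.2 N·m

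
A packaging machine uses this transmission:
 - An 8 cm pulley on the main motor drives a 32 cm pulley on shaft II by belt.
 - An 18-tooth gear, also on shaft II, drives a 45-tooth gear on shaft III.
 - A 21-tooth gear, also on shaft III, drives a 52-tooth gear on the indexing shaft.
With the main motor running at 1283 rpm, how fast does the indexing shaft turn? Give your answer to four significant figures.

the main motor → shaft II (belt, 32/8): 1283 ÷ 4 = 320.75 rpm
shaft II → shaft III (gear mesh, 45/18): 320.75 ÷ 2.5 = 128.3 rpm
shaft III → the indexing shaft (gear mesh, 52/21): 128.3 ÷ 2.4762 = 51.813 rpm

51.81 rpm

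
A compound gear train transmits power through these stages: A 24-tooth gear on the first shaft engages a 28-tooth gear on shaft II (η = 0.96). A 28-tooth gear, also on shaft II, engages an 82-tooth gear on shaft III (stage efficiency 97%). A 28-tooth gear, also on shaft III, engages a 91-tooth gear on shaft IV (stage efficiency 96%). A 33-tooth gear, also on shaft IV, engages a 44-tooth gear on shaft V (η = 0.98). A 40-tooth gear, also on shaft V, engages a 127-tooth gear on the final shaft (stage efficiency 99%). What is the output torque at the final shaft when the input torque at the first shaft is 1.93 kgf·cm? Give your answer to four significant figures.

gear mesh 28/24 = 1.1667 → τ = 1.93·1.1667·0.96 = 2.1616 kgf·cm
gear mesh 82/28 = 2.9286 → τ = 2.1616·2.9286·0.97 = 6.1405 kgf·cm
gear mesh 91/28 = 3.25 → τ = 6.1405·3.25·0.96 = 19.158 kgf·cm
gear mesh 44/33 = 1.3333 → τ = 19.158·1.3333·0.98 = 25.034 kgf·cm
gear mesh 127/40 = 3.175 → τ = 25.034·3.175·0.99 = 78.687 kgf·cm

78.69 kgf·cm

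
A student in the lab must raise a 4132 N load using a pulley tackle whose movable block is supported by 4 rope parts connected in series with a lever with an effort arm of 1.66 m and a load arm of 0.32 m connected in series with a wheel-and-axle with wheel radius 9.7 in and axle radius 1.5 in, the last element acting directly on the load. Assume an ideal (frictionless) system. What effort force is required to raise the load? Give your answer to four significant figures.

30.79 N

Block-and-tackle MA = number of supporting rope parts = 4.
Lever MA = effort arm / load arm = 1.66/0.32 = 5.1875.
Wheel-and-axle MA = R/r = 9.7/1.5 = 6.4667.
Combined ideal MA = 4 × 5.1875 × 6.4667 = 134.18.
Effort = load / MA = 4132 / 134.18 = 30.794 N.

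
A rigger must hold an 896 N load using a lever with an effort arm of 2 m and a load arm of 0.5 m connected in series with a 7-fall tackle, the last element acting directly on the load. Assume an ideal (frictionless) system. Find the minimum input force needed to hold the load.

32 N

Lever MA = effort arm / load arm = 2/0.5 = 4.
Block-and-tackle MA = number of supporting rope parts = 7.
Combined ideal MA = 4 × 7 = 28.
Effort = load / MA = 896 / 28 = 32 N.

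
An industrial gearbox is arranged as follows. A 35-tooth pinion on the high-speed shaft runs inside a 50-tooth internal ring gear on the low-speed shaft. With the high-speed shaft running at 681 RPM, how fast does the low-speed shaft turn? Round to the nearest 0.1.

internal gear 50/35 = 1.4286 → 681/1.4286 = 476.7 RPM

476.7 RPM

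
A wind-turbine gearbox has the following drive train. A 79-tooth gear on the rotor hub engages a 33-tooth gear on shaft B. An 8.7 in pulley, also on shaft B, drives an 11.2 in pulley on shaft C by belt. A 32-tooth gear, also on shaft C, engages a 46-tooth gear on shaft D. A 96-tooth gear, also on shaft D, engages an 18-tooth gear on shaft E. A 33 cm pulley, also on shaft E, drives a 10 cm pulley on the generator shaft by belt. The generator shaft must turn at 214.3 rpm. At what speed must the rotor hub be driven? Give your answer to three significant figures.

Overall ratio R = 0.41772 × 1.2874 × 1.4375 × 0.1875 × 0.30303 = 0.043922.
Required input speed = output speed × R = 214.3 × 0.043922 = 9.4125 rpm.

9.41 rpm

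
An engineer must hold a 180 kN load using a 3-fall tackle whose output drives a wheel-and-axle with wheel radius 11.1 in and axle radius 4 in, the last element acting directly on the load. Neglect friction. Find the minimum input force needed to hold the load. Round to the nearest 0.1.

Block-and-tackle MA = number of supporting rope parts = 3.
Wheel-and-axle MA = R/r = 11.1/4 = 2.775.
Combined ideal MA = 3 × 2.775 = 8.325.
Effort = load / MA = 180 / 8.325 = 21.622 kN.

21.6 kN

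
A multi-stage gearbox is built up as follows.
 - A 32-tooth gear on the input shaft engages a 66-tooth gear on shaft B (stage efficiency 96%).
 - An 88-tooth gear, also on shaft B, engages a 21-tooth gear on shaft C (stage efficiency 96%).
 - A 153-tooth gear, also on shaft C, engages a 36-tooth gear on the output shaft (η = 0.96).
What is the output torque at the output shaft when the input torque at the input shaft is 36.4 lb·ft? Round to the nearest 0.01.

Gear mesh: ratio = 66/32 = 2.0625; torque at shaft B = 36.4 × 2.0625 × 0.96 = 72.072 lb·ft.
Gear mesh: ratio = 21/88 = 0.23864; torque at shaft C = 72.072 × 0.23864 × 0.96 = 16.511 lb·ft.
Gear mesh: ratio = 36/153 = 0.23529; torque at the output shaft = 16.511 × 0.23529 × 0.96 = 3.7296 lb·ft.

3.73 lb·ft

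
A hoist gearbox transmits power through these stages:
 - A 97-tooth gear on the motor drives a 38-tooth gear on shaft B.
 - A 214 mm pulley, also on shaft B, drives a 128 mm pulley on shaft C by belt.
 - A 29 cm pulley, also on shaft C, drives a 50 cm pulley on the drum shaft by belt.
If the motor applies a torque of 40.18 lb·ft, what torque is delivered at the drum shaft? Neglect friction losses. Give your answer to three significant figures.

16.2 lb·ft

gear mesh 38/97 = 0.39175 → τ = 40.18·0.39175 = 15.741 lb·ft
belt 128/214 = 0.59813 → τ = 15.741·0.59813 = 9.4149 lb·ft
belt 50/29 = 1.7241 → τ = 9.4149·1.7241 = 16.233 lb·ft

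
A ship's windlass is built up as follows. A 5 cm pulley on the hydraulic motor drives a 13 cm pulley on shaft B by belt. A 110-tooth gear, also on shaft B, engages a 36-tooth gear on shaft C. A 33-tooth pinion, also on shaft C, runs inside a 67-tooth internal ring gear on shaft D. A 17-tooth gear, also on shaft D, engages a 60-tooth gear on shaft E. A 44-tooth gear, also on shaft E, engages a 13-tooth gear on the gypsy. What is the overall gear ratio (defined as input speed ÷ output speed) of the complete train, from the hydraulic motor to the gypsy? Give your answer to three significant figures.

1.80

Each stage contributes driven/driver: belt 13/5 = 2.6, gear mesh 36/110 = 0.32727, internal gear 67/33 = 2.0303, gear mesh 60/17 = 3.5294, gear mesh 13/44 = 0.29545.
Overall: 2.6 × 0.32727 × 2.0303 × 3.5294 × 0.29545 = 1.8015.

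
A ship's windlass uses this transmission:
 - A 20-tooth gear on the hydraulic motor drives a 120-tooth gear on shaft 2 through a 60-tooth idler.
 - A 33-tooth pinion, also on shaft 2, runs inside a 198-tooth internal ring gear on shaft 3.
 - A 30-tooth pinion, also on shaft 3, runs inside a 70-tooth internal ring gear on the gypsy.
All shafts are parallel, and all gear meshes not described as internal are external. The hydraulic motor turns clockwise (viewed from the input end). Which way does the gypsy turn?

clockwise

the hydraulic motor → shaft 2: driver → idler → driven is 2 external meshes, 2 reversals → CW.
shaft 2 → shaft 3: internal mesh, same direction → CW.
shaft 3 → the gypsy: internal mesh, same direction → CW.
2 reversals in total — an even number — so the gypsy turns the same way as the hydraulic motor.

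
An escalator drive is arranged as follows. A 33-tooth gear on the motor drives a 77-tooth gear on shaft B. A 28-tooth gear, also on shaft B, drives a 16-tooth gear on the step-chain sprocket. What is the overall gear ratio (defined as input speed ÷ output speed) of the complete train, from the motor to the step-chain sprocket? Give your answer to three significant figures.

1.33

Each stage contributes driven/driver: gear mesh 77/33 = 2.3333, gear mesh 16/28 = 0.57143.
Overall: 2.3333 × 0.57143 = 1.3333.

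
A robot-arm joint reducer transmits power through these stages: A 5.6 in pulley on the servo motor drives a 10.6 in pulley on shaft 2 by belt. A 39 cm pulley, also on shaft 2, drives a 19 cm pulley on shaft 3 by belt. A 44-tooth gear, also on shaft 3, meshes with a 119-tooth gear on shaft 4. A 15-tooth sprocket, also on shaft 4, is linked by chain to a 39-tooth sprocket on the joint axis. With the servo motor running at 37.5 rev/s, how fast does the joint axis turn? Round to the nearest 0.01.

Belt: ratio = 10.6/5.6 = 1.8929, so shaft 2 turns at 37.5 / 1.8929 = 19.811 rev/s.
Belt: ratio = 19/39 = 0.48718, so shaft 3 turns at 19.811 / 0.48718 = 40.665 rev/s.
Gear mesh: ratio = 119/44 = 2.7045, so shaft 4 turns at 40.665 / 2.7045 = 15.036 rev/s.
Chain: ratio = 39/15 = 2.6, so the joint axis turns at 15.036 / 2.6 = 5.783 rev/s.

5.78 rev/s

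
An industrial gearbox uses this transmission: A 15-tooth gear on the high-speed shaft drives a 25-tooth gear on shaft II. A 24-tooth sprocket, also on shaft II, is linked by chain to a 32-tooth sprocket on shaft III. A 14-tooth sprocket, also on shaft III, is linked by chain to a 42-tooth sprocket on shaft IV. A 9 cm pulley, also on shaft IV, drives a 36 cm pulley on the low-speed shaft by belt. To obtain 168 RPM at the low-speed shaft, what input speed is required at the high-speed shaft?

Overall ratio R = 1.6667 × 1.3333 × 3 × 4 = 26.667.
Required input speed = output speed × R = 168 × 26.667 = 4480 RPM.

4480 RPM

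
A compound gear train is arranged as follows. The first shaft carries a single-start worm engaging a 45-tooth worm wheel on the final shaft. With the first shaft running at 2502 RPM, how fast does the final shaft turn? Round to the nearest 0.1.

the first shaft → the final shaft (worm, 45/1): 2502 ÷ 45 = 55.6 RPM

55.6 RPM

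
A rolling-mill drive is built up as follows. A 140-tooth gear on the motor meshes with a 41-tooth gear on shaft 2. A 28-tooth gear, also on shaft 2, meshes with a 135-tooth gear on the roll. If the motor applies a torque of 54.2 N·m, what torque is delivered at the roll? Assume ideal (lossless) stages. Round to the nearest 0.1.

76.5 N·m

gear mesh 41/140 = 0.29286 → τ = 54.2·0.29286 = 15.873 N·m
gear mesh 135/28 = 4.8214 → τ = 15.873·4.8214 = 76.53 N·m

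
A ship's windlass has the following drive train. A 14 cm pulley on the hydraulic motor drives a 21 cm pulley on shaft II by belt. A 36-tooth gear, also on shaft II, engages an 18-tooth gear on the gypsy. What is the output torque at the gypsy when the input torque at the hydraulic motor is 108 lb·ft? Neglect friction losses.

81 lb·ft

belt 21/14 = 1.5 → τ = 108·1.5 = 162 lb·ft
gear mesh 18/36 = 0.5 → τ = 162·0.5 = 81 lb·ft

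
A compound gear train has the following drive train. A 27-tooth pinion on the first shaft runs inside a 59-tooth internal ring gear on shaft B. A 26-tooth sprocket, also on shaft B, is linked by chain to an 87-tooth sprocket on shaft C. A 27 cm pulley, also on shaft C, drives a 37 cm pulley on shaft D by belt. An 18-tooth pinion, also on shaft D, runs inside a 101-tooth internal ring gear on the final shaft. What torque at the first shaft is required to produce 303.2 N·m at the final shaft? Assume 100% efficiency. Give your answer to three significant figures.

5.39 N·m

Overall ratio R = 2.1852 × 3.3462 × 1.3704 × 5.6111 = 56.224.
Input torque = output torque / R = 303.2 / 56.224 = 5.3927 N·m.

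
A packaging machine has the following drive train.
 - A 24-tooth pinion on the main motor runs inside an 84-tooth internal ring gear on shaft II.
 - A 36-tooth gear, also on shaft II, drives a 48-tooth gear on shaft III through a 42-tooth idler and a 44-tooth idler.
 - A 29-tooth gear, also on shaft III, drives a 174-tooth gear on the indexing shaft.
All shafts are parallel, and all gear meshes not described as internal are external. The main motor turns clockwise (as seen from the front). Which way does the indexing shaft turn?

clockwise

the main motor → shaft II: internal mesh, same direction → CW.
shaft II → shaft III: driver → idler → idler → driven is 3 external meshes, 3 reversals → CCW.
shaft III → the indexing shaft: external mesh, 1 reversal → CW.
4 reversals in total — an even number — so the indexing shaft turns the same way as the main motor.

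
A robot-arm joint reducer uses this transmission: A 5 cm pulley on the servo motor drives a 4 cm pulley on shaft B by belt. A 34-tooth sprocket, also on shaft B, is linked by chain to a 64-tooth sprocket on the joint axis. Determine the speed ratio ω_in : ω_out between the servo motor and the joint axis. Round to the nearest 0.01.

1.51

Each stage contributes driven/driver: belt 4/5 = 0.8, chain 64/34 = 1.8824.
Overall: 0.8 × 1.8824 = 1.5059.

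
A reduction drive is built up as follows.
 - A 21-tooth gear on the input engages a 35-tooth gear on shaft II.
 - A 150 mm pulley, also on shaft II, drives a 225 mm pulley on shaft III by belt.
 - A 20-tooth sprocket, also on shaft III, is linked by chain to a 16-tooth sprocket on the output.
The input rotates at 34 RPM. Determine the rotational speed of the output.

17 RPM

gear mesh 35/21 = 1.6667 → 34/1.6667 = 20.4 RPM
belt 225/150 = 1.5 → 20.4/1.5 = 13.6 RPM
chain 16/20 = 0.8 → 13.6/0.8 = 17 RPM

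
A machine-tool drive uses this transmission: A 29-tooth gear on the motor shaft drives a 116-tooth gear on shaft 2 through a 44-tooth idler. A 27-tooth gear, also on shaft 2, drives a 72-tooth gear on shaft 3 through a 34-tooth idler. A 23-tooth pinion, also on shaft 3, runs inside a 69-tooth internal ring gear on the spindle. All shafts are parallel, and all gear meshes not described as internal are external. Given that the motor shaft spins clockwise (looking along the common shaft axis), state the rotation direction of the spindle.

clockwise

the motor shaft → shaft 2: driver → idler → driven is 2 external meshes, 2 reversals → CW.
shaft 2 → shaft 3: driver → idler → driven is 2 external meshes, 2 reversals → CW.
shaft 3 → the spindle: internal mesh, same direction → CW.
4 reversals in total — an even number — so the spindle turns the same way as the motor shaft.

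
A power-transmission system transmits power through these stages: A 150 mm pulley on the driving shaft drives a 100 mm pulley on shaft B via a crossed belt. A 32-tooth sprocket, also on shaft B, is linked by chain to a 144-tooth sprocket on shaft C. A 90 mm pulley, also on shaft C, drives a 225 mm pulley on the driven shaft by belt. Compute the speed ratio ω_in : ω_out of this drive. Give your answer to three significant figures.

7.50

Each stage contributes driven/driver: belt 100/150 = 0.66667, chain 144/32 = 4.5, belt 225/90 = 2.5.
Overall: 0.66667 × 4.5 × 2.5 = 7.5.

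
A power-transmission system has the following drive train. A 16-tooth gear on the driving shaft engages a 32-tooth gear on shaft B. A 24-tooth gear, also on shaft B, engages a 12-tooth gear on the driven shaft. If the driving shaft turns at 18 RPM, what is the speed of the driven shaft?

gear mesh 32/16 = 2 → 18/2 = 9 RPM
gear mesh 12/24 = 0.5 → 9/0.5 = 18 RPM

18 RPM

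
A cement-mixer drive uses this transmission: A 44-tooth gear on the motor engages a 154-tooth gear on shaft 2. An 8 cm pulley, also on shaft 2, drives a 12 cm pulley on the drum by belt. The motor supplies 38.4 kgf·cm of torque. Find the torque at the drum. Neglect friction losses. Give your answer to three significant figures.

Gear mesh: ratio = 154/44 = 3.5; torque at shaft 2 = 38.4 × 3.5 = 134.4 kgf·cm.
Belt: ratio = 12/8 = 1.5; torque at the drum = 134.4 × 1.5 = 201.6 kgf·cm.

202 kgf·cm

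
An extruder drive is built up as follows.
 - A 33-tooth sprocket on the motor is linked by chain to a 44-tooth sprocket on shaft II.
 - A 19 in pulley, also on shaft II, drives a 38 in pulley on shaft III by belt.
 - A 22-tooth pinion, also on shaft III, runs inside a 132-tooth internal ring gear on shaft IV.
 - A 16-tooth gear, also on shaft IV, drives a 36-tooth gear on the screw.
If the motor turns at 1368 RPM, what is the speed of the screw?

chain 44/33 = 1.3333 → 1368/1.3333 = 1026 RPM
belt 38/19 = 2 → 1026/2 = 513 RPM
internal gear 132/22 = 6 → 513/6 = 85.5 RPM
gear mesh 36/16 = 2.25 → 85.5/2.25 = 38 RPM

38 RPM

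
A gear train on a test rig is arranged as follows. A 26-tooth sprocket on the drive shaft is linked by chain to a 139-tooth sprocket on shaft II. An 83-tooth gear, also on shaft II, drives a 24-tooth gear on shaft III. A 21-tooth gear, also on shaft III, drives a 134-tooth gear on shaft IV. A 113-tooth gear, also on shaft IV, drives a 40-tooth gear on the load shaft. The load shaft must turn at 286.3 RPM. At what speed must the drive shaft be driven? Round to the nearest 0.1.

999.7 RPM

Overall ratio R = 5.3462 × 0.28916 × 6.381 × 0.35398 = 3.4917.
Required input speed = output speed × R = 286.3 × 3.4917 = 999.68 RPM.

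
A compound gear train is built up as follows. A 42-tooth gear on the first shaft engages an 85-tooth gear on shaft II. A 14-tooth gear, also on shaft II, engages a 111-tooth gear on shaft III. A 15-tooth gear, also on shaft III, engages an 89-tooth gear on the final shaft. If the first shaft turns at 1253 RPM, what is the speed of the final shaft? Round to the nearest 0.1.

Gear mesh: ratio = 85/42 = 2.0238, so shaft II turns at 1253 / 2.0238 = 619.13 RPM.
Gear mesh: ratio = 111/14 = 7.9286, so shaft III turns at 619.13 / 7.9286 = 78.088 RPM.
Gear mesh: ratio = 89/15 = 5.9333, so the final shaft turns at 78.088 / 5.9333 = 13.161 RPM.

13.2 RPM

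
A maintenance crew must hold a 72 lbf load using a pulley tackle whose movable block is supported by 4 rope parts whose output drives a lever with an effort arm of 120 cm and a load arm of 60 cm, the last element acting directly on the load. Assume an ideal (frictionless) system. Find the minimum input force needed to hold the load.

Block-and-tackle MA = number of supporting rope parts = 4.
Lever MA = effort arm / load arm = 120/60 = 2.
Combined ideal MA = 4 × 2 = 8.
Effort = load / MA = 72 / 8 = 9 lbf.

9 lbf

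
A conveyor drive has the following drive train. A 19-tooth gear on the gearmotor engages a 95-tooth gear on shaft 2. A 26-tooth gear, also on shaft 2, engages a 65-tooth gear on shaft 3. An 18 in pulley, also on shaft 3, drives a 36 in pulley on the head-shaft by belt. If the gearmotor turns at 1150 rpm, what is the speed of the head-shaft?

Gear mesh: ratio = 95/19 = 5, so shaft 2 turns at 1150 / 5 = 230 rpm.
Gear mesh: ratio = 65/26 = 2.5, so shaft 3 turns at 230 / 2.5 = 92 rpm.
Belt: ratio = 36/18 = 2, so the head-shaft turns at 92 / 2 = 46 rpm.

46 rpm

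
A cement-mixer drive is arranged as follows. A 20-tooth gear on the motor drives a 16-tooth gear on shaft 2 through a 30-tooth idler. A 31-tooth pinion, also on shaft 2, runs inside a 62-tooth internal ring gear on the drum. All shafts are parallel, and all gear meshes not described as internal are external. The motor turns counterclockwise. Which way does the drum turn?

the motor → shaft 2: driver → idler → driven is 2 external meshes, 2 reversals → CCW.
shaft 2 → the drum: internal mesh, same direction → CCW.
2 reversals in total — an even number — so the drum turns the same way as the motor.

counterclockwise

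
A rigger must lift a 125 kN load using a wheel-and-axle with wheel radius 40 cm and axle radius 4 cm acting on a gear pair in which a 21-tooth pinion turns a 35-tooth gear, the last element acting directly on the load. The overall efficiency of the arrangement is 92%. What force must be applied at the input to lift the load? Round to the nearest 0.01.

Wheel-and-axle MA = R/r = 40/4 = 10.
Gear pair MA = 35/21 = 1.6667.
Combined ideal MA = 10 × 1.6667 = 16.667.
Actual MA = 16.667 × 0.92 = 15.333.
Effort = load / actual MA = 125 / 15.333 = 8.1522 kN.

8.15 kN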